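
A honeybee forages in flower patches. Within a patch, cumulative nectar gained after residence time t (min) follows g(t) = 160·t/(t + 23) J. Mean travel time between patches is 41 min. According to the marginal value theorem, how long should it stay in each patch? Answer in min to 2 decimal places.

Optimal t* satisfies g'(t*) = g(t*)/(T + t*).
g'(t) = 160·23/(t + 23)². Setting 160·23/(t+23)² = 160t/[(t+23)(41+t)] gives 23(41+t) = t(t+23), so t² = 23×41 = 943.
t* = √943 = 30.71 min.

30.71 min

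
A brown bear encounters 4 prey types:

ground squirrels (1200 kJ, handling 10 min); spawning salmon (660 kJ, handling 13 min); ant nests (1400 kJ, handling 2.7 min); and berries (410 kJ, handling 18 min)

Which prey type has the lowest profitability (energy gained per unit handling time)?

In descending order of E/h:
ant nests: 1400/2.7 = 519 kJ/min
ground squirrels: 1200/10 = 120 kJ/min
spawning salmon: 660/13 = 50.8 kJ/min
berries: 410/18 = 22.8 kJ/min

berries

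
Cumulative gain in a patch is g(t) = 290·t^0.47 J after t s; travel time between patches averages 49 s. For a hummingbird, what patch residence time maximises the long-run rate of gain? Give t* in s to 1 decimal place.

43.5 s

Maximise g(t)/(T+t): set derivative to zero → g'(t)(T+t) = g(t).
g'(t) = 0.47·290·t^-0.53. Setting 0.47·290·t^-0.53 = 290·t^0.47/(49+t) gives 0.47(49+t) = t, so 0.53·t = 0.47×49.
t* = 0.47×49/0.53 = 43.45 s.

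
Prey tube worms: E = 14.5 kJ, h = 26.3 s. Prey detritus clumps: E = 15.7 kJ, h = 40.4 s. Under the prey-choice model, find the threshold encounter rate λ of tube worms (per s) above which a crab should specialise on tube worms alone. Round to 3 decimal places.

0.091 per s

The zero-one rule: include detritus clumps iff E₂/h₂ > λE₁/(1+λh₁). Equality gives the switch point.
λE₁h₂ = E₂ + λE₂h₁ ⇒ λ = E₂/(E₁h₂ − E₂h₁) = 15.7/(585.8 − 412.9) = 0.09081 per s.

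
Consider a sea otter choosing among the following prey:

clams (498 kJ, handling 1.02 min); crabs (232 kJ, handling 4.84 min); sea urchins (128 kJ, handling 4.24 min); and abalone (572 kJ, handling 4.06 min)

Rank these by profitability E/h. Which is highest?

clams

Profitability E/h (kJ/min): clams = 498/1.02 = 488, crabs = 232/4.84 = 47.9, sea urchins = 128/4.24 = 30.2, abalone = 572/4.06 = 141.
Ranked: clams > abalone > crabs > sea urchins.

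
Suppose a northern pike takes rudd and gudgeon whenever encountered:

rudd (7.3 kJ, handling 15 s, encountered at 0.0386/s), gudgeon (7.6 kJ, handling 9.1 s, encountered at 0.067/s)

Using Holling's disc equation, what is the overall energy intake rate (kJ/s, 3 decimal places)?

R = Σλ_iE_i / (1 + Σλ_ih_i)
Numerator: 0.0386×7.3 + 0.067×7.6 = 0.791
Denominator: 1 + 0.0386×15 + 0.067×9.1 = 2.189
R = 0.791/2.189 = 0.3614 kJ/s

0.361 kJ/s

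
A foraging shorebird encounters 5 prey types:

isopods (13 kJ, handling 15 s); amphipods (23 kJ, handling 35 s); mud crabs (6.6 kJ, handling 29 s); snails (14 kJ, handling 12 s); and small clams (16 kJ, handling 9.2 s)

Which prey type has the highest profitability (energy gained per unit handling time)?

Profitability E/h (kJ/s): isopods = 13/15 = 0.867, amphipods = 23/35 = 0.657, mud crabs = 6.6/29 = 0.228, snails = 14/12 = 1.17, small clams = 16/9.2 = 1.74.
Ranked: small clams > snails > isopods > amphipods > mud crabs.

small clams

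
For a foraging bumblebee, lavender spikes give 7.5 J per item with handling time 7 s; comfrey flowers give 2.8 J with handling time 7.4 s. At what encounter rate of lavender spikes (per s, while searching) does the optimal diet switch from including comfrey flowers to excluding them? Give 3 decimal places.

0.078 per s

The zero-one rule: include comfrey flowers iff E₂/h₂ > λE₁/(1+λh₁). Equality gives the switch point.
λE₁h₂ = E₂ + λE₂h₁ ⇒ λ = E₂/(E₁h₂ − E₂h₁) = 2.8/(55.5 − 19.6) = 0.07799 per s.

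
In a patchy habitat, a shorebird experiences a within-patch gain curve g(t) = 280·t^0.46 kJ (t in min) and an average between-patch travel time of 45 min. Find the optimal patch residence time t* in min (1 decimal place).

38.3 min

Maximise g(t)/(T+t): set derivative to zero → g'(t)(T+t) = g(t).
g'(t) = 0.46·280·t^-0.54. Setting 0.46·280·t^-0.54 = 280·t^0.46/(45+t) gives 0.46(45+t) = t, so 0.54·t = 0.46×45.
t* = 0.46×45/0.54 = 38.33 min.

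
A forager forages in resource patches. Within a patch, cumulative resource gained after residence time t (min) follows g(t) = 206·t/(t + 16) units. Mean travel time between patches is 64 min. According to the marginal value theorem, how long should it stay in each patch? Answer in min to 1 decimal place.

By the marginal value theorem, leave when the instantaneous gain rate g'(t) equals the habitat-wide average g(t)/(T + t).
g'(t) = 206·16/(t + 16)². Setting 206·16/(t+16)² = 206t/[(t+16)(64+t)] gives 16(64+t) = t(t+16), so t² = 16×64 = 1024.
t* = √1024 = 32 min.

32.0 min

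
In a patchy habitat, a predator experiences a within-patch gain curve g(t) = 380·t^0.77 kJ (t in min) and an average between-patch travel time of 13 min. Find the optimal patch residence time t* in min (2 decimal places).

By the marginal value theorem, leave when the instantaneous gain rate g'(t) equals the habitat-wide average g(t)/(T + t).
g'(t) = 0.77·380·t^-0.23. Setting 0.77·380·t^-0.23 = 380·t^0.77/(13+t) gives 0.77(13+t) = t, so 0.23·t = 0.77×13.
t* = 0.77×13/0.23 = 43.52 min.

43.52 min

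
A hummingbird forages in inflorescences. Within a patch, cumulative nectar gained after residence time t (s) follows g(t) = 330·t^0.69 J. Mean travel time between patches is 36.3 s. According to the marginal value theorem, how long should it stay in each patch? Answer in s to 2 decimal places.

80.80 s

By the marginal value theorem, leave when the instantaneous gain rate g'(t) equals the habitat-wide average g(t)/(T + t).
g'(t) = 0.69·330·t^-0.31. Setting 0.69·330·t^-0.31 = 330·t^0.69/(36.3+t) gives 0.69(36.3+t) = t, so 0.31·t = 0.69×36.3.
t* = 0.69×36.3/0.31 = 80.8 s.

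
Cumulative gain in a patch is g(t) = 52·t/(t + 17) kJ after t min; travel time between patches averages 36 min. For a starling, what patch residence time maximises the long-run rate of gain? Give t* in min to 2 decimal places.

By the marginal value theorem, leave when the instantaneous gain rate g'(t) equals the habitat-wide average g(t)/(T + t).
g'(t) = 52·17/(t + 17)². Setting 52·17/(t+17)² = 52t/[(t+17)(36+t)] gives 17(36+t) = t(t+17), so t² = 17×36 = 612.
t* = √612 = 24.74 min.

24.74 min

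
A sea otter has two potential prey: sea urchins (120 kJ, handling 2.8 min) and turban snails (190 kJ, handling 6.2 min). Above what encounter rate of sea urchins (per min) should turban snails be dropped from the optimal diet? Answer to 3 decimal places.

0.896 per min

Drop turban snails once their profitability E₂/h₂ falls below the rate achievable on sea urchins alone: E₂/h₂ = λE₁/(1 + λh₁).
Solve for λ: λE₁h₂ = E₂(1 + λh₁) → λ(E₁h₂ − E₂h₁) = E₂ → λ = E₂/(E₁h₂ − E₂h₁).
λ = 190/(120×6.2 − 190×2.8) = 190/212 = 0.8962 per min.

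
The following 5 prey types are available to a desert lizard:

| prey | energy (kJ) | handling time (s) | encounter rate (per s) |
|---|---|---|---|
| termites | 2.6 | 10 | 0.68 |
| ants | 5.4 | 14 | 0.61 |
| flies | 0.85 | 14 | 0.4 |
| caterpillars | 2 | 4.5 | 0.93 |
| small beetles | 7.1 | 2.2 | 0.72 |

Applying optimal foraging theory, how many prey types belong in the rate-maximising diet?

Rank by E/h (kJ/s): small beetles 3.23, caterpillars 0.444, ants 0.386, termites 0.26, flies 0.0607. Include each in turn until the next type's E/h falls below the running intake rate.
Rate on top 1: 1.978. caterpillars: 0.444 < 1.978 → exclude; stop.
Optimal diet: small beetles — 1 of 5 types.

1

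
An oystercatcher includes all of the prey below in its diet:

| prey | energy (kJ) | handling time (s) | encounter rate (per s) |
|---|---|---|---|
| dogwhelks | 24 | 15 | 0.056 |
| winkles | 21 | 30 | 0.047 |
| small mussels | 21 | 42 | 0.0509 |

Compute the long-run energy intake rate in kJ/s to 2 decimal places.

0.63 kJ/s

R = (0.056×24 + 0.047×21 + 0.0509×21) / (1 + 0.056×15 + 0.047×30 + 0.0509×42) = 3.4/5.388 = 0.631 kJ/s.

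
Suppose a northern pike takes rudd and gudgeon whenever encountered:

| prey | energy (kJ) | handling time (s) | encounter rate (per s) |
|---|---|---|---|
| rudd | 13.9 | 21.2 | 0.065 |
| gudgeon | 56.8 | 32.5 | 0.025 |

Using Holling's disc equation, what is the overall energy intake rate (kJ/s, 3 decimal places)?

0.728 kJ/s

R = (0.065×13.9 + 0.025×56.8) / (1 + 0.065×21.2 + 0.025×32.5) = 2.324/3.191 = 0.7283 kJ/s.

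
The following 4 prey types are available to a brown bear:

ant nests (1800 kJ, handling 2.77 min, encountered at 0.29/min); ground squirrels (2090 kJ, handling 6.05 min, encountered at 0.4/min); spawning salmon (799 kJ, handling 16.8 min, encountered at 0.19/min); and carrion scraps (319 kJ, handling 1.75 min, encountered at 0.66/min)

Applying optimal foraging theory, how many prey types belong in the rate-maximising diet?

Profitabilities (E/h, kJ/min): ant nests 650, ground squirrels 345, carrion scraps 182, spawning salmon 47.6. Add prey in this order while the next type's profitability exceeds the intake rate on those already taken.
Rate on top 1: 289.5. ground squirrels: 345 > 289.5 → include.
Rate on top 2: 321.5. carrion scraps: 182 < 321.5 → exclude; stop.
Optimal diet: ant nests, ground squirrels — 2 of 4 types.

2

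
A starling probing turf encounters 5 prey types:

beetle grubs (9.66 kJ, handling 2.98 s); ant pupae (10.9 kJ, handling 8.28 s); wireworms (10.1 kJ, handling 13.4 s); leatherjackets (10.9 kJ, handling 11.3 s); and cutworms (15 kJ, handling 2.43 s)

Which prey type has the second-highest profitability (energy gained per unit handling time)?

In descending order of E/h:
cutworms: 15/2.43 = 6.17 kJ/s
beetle grubs: 9.66/2.98 = 3.24 kJ/s
ant pupae: 10.9/8.28 = 1.32 kJ/s
leatherjackets: 10.9/11.3 = 0.965 kJ/s
wireworms: 10.1/13.4 = 0.754 kJ/s

beetle grubs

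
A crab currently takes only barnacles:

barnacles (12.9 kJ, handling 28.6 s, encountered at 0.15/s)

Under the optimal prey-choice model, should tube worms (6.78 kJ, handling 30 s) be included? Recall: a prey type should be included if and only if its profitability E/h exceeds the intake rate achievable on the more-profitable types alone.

No

Intake rate on the current diet: R = (0.15×12.9) / (1 + 0.15×28.6) = 1.935/5.29 = 0.3658 kJ/s.
Profitability of tube worms: 6.78/30 = 0.226 kJ/s.
0.226 < 0.3658, so adding tube worms would lower the average — exclude it.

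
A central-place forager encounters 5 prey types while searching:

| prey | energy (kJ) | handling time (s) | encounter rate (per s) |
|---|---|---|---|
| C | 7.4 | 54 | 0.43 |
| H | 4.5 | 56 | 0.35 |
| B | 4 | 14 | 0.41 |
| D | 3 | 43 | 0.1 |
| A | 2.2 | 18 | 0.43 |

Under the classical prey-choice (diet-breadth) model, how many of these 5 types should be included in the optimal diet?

1

Rank by E/h (kJ/s): B 0.286, C 0.137, A 0.122, H 0.0804, D 0.0698. Include each in turn until the next type's E/h falls below the running intake rate.
Rate on top 1: 0.2433. C: 0.137 < 0.2433 → exclude; stop.
Optimal diet: B — 1 of 5 types.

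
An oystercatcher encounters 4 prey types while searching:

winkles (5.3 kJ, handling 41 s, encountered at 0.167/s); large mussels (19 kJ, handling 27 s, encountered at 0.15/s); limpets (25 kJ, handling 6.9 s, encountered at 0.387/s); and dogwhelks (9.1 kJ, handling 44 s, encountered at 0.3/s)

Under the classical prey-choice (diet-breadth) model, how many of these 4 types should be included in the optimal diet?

E/h in descending order: limpets 3.62, large mussels 0.704, dogwhelks 0.207, winkles 0.129 kJ/s. The optimal diet is the largest prefix of this list for which every included type satisfies E_i/h_i > R on the types above it.
Rate on top 1: 2.636. large mussels: 0.704 < 2.636 → exclude; stop.
Optimal diet: limpets — 1 of 4 types.

1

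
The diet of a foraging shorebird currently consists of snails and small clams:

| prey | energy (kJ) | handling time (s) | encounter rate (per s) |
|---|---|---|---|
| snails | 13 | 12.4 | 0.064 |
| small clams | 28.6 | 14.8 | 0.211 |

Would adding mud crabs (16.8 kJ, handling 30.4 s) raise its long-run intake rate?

No

On snails and small clams alone, R = ΣλE/(1+Σλh) = 6.867/4.916 = 1.397 kJ/s.
Profitability of mud crabs: 16.8/30.4 = 0.5526 kJ/s.
0.5526 < 1.397, so adding mud crabs would lower the average — exclude it.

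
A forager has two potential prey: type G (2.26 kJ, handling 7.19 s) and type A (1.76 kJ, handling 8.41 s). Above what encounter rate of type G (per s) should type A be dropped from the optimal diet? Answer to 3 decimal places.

0.277 per s

At the threshold, the rate on type G alone equals the profitability of type A: λ·2.26/(1 + λ·7.19) = 1.76/8.41 = 0.2093.
Rearranging, λ(2.26 − 0.2093×7.19) = 0.2093, so λ = 0.2093/0.7553 = 0.2771 per s.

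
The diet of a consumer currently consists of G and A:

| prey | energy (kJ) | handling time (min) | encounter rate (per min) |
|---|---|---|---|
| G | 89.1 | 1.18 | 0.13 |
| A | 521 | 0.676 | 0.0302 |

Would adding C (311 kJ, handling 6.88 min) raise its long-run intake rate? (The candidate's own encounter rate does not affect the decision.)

Current rate: (0.13×89.1 + 0.0302×521)/(1 + 0.13×1.18 + 0.0302×0.676) = 23.27 kJ/min.
C: E/h = 311/6.88 = 45.2 kJ/min.
Since 45.2 > R, including C increases the long-run rate.

Yes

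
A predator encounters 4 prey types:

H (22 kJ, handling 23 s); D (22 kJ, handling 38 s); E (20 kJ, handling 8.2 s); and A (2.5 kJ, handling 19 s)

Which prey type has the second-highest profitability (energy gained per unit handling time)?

H

Profitability E/h (kJ/s): H = 22/23 = 0.957, D = 22/38 = 0.579, E = 20/8.2 = 2.44, A = 2.5/19 = 0.132.
Ranked: E > H > D > A.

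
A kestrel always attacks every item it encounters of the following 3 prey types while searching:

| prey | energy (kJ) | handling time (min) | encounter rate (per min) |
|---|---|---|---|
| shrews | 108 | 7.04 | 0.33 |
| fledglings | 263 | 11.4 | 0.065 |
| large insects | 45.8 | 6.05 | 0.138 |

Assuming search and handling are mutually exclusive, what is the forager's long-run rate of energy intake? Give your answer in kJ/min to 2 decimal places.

12.05 kJ/min

R = (0.33×108 + 0.065×263 + 0.138×45.8) / (1 + 0.33×7.04 + 0.065×11.4 + 0.138×6.05) = 59.06/4.899 = 12.05 kJ/min.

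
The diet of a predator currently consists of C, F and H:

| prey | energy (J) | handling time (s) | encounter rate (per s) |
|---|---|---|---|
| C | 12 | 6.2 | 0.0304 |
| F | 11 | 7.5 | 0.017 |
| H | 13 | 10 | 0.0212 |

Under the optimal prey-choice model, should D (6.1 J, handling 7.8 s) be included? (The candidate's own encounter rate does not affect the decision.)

On C, F and H alone, R = ΣλE/(1+Σλh) = 0.8274/1.528 = 0.5415 J/s.
Profitability of D: 6.1/7.8 = 0.7821 J/s.
Since 0.7821 > R, including D increases the long-run rate.

Yes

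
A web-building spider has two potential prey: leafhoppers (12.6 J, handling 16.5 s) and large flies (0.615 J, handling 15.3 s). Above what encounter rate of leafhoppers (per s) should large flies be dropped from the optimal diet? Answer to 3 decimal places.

0.003 per s

Drop large flies once their profitability E₂/h₂ falls below the rate achievable on leafhoppers alone: E₂/h₂ = λE₁/(1 + λh₁).
Solve for λ: λE₁h₂ = E₂(1 + λh₁) → λ(E₁h₂ − E₂h₁) = E₂ → λ = E₂/(E₁h₂ − E₂h₁).
λ = 0.615/(12.6×15.3 − 0.615×16.5) = 0.615/182.6 = 0.003367 per s.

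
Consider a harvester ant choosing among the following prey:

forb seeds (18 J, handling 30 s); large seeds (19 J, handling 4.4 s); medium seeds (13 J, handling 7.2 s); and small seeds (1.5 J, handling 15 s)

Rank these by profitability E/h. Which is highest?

large seeds

In descending order of E/h:
large seeds: 19/4.4 = 4.32 J/s
medium seeds: 13/7.2 = 1.81 J/s
forb seeds: 18/30 = 0.6 J/s
small seeds: 1.5/15 = 0.1 J/s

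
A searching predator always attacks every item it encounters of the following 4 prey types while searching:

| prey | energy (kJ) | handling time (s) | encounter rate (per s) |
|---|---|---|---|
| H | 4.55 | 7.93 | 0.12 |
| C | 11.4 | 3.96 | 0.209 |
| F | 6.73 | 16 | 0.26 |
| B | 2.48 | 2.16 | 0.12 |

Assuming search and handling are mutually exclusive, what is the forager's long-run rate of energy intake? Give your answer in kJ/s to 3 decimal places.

Energy encountered per unit search time: 0.12×4.55 + 0.209×11.4 + 0.26×6.73 + 0.12×2.48 = 4.976 kJ/s.
Handling time per unit search time: 0.12×7.93 + 0.209×3.96 + 0.26×16 + 0.12×2.16 = 6.198.
Rate = 4.976/(1 + 6.198) = 0.6913 kJ/s.

0.691 kJ/s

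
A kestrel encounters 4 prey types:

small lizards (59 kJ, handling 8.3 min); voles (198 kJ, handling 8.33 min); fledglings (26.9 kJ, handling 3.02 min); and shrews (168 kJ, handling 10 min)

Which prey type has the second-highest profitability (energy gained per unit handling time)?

shrews

In descending order of E/h:
voles: 198/8.33 = 23.8 kJ/min
shrews: 168/10 = 16.8 kJ/min
fledglings: 26.9/3.02 = 8.91 kJ/min
small lizards: 59/8.3 = 7.11 kJ/min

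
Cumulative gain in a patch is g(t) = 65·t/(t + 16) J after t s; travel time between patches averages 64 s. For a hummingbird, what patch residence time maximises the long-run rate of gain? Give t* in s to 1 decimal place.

By the marginal value theorem, leave when the instantaneous gain rate g'(t) equals the habitat-wide average g(t)/(T + t).
g'(t) = 65·16/(t + 16)². Setting 65·16/(t+16)² = 65t/[(t+16)(64+t)] gives 16(64+t) = t(t+16), so t² = 16×64 = 1024.
t* = √1024 = 32 s.

32.0 s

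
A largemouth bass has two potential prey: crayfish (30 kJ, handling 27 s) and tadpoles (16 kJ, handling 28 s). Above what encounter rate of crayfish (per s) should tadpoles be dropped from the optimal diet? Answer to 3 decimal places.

The zero-one rule: include tadpoles iff E₂/h₂ > λE₁/(1+λh₁). Equality gives the switch point.
λE₁h₂ = E₂ + λE₂h₁ ⇒ λ = E₂/(E₁h₂ − E₂h₁) = 16/(840 − 432) = 0.03922 per s.

0.039 per s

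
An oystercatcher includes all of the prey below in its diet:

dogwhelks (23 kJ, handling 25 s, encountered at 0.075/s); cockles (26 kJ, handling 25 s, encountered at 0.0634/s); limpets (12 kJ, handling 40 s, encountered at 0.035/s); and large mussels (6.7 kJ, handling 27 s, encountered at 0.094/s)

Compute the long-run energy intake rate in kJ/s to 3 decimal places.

R = Σλ_iE_i / (1 + Σλ_ih_i)
Numerator: 0.075×23 + 0.0634×26 + 0.035×12 + 0.094×6.7 = 4.423
Denominator: 1 + 0.075×25 + 0.0634×25 + 0.035×40 + 0.094×27 = 8.398
R = 4.423/8.398 = 0.5267 kJ/s

0.527 kJ/s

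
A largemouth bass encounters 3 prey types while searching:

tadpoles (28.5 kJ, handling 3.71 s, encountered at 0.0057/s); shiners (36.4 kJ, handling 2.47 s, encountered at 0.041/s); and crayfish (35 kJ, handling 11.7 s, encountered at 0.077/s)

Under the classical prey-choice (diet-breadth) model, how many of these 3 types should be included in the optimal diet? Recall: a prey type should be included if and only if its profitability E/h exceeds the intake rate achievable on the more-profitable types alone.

Rank by E/h (kJ/s): shiners 14.7, tadpoles 7.68, crayfish 2.99. Include each in turn until the next type's E/h falls below the running intake rate.
Rate on top 1: 1.355. tadpoles: 7.68 > 1.355 → include.
Rate on top 2: 1.474. crayfish: 2.99 > 1.474 → include.
Optimal diet: shiners, tadpoles, crayfish — 3 of 3 types.

3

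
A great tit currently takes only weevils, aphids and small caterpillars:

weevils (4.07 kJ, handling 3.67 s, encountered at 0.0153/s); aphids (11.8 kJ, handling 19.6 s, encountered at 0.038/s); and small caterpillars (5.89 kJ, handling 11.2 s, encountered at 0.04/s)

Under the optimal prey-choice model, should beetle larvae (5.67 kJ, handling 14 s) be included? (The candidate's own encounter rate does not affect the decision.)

Yes

Intake rate on the current diet: R = (0.0153×4.07 + 0.038×11.8 + 0.04×5.89) / (1 + 0.0153×3.67 + 0.038×19.6 + 0.04×11.2) = 0.7463/2.249 = 0.3318 kJ/s.
beetle larvae: E/h = 5.67/14 = 0.405 kJ/s.
0.405 > 0.3318, so adding beetle larvae raises the average — include it.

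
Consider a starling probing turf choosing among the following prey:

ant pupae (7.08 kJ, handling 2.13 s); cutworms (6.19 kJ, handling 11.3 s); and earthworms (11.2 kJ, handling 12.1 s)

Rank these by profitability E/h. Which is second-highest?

In descending order of E/h:
ant pupae: 7.08/2.13 = 3.32 kJ/s
earthworms: 11.2/12.1 = 0.926 kJ/s
cutworms: 6.19/11.3 = 0.548 kJ/s

earthworms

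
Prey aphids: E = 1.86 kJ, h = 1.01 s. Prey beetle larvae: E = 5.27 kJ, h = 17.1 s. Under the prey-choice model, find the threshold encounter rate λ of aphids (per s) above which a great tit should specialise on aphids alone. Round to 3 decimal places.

At the threshold, the rate on aphids alone equals the profitability of beetle larvae: λ·1.86/(1 + λ·1.01) = 5.27/17.1 = 0.3082.
Rearranging, λ(1.86 − 0.3082×1.01) = 0.3082, so λ = 0.3082/1.549 = 0.199 per s.

0.199 per s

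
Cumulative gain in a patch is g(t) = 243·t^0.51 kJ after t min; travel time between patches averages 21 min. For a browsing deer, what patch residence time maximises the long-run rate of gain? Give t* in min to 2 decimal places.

21.86 min

Optimal t* satisfies g'(t*) = g(t*)/(T + t*).
g'(t) = 0.51·243·t^-0.49. Setting 0.51·243·t^-0.49 = 243·t^0.51/(21+t) gives 0.51(21+t) = t, so 0.49·t = 0.51×21.
t* = 0.51×21/0.49 = 21.86 min.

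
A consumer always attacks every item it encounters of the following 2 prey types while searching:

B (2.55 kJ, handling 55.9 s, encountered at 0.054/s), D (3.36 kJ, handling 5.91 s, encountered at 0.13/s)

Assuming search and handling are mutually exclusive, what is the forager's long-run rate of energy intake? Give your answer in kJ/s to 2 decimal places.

0.12 kJ/s

R = Σλ_iE_i / (1 + Σλ_ih_i)
Numerator: 0.054×2.55 + 0.13×3.36 = 0.5745
Denominator: 1 + 0.054×55.9 + 0.13×5.91 = 4.787
R = 0.5745/4.787 = 0.12 kJ/s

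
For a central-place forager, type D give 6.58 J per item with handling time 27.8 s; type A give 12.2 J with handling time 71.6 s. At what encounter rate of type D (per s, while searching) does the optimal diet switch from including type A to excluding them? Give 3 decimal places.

0.092 per s

The zero-one rule: include type A iff E₂/h₂ > λE₁/(1+λh₁). Equality gives the switch point.
λE₁h₂ = E₂ + λE₂h₁ ⇒ λ = E₂/(E₁h₂ − E₂h₁) = 12.2/(471.1 − 339.2) = 0.09245 per s.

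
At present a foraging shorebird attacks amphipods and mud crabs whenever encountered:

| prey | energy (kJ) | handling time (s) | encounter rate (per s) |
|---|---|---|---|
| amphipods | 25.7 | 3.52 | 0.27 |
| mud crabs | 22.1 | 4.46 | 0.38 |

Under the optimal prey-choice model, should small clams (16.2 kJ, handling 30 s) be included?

Current rate: (0.27×25.7 + 0.38×22.1)/(1 + 0.27×3.52 + 0.38×4.46) = 4.207 kJ/s.
small clams: E/h = 16.2/30 = 0.54 kJ/s.
0.54 < 4.207, so adding small clams would lower the average — exclude it.

No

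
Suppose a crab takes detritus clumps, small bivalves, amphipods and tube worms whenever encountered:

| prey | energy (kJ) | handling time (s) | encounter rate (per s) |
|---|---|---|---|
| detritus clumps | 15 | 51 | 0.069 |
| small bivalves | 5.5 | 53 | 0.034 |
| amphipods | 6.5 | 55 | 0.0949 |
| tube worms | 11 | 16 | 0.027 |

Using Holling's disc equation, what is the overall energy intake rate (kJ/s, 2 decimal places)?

R = (0.069×15 + 0.034×5.5 + 0.0949×6.5 + 0.027×11) / (1 + 0.069×51 + 0.034×53 + 0.0949×55 + 0.027×16) = 2.136/11.97 = 0.1784 kJ/s.

0.18 kJ/s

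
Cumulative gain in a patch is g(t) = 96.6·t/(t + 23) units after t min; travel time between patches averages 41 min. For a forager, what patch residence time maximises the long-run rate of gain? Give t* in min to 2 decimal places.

30.71 min

Optimal t* satisfies g'(t*) = g(t*)/(T + t*).
g'(t) = 96.6·23/(t + 23)². Setting 96.6·23/(t+23)² = 96.6t/[(t+23)(41+t)] gives 23(41+t) = t(t+23), so t² = 23×41 = 943.
t* = √943 = 30.71 min.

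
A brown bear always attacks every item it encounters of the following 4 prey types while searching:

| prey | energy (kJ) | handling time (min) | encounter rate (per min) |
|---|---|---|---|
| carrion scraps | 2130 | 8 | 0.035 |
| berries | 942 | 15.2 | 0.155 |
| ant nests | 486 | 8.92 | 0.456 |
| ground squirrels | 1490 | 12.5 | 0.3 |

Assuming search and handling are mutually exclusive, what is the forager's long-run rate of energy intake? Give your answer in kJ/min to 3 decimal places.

77.633 kJ/min

Energy encountered per unit search time: 0.035×2130 + 0.155×942 + 0.456×486 + 0.3×1490 = 889.2 kJ/min.
Handling time per unit search time: 0.035×8 + 0.155×15.2 + 0.456×8.92 + 0.3×12.5 = 10.45.
Rate = 889.2/(1 + 10.45) = 77.63 kJ/min.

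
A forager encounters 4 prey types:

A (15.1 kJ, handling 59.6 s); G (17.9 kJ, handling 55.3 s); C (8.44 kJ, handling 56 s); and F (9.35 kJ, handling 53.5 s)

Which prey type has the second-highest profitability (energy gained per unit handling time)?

In descending order of E/h:
G: 17.9/55.3 = 0.324 kJ/s
A: 15.1/59.6 = 0.253 kJ/s
F: 9.35/53.5 = 0.175 kJ/s
C: 8.44/56 = 0.151 kJ/s

A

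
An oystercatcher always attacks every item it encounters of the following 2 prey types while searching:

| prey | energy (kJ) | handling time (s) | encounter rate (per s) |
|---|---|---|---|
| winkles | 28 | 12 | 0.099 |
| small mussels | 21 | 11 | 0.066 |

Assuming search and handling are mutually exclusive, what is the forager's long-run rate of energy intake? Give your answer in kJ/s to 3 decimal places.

R = (0.099×28 + 0.066×21) / (1 + 0.099×12 + 0.066×11) = 4.158/2.914 = 1.427 kJ/s.

1.427 kJ/s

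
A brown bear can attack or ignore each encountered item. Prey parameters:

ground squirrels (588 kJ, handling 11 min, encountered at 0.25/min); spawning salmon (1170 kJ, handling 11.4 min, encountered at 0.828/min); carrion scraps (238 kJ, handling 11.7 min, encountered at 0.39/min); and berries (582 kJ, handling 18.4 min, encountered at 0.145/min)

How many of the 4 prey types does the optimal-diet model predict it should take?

Profitabilities (E/h, kJ/min): spawning salmon 103, ground squirrels 53.5, berries 31.6, carrion scraps 20.3. Add prey in this order while the next type's profitability exceeds the intake rate on those already taken.
Rate on top 1: 92.8. ground squirrels: 53.5 < 92.8 → exclude; stop.
Optimal diet: spawning salmon — 1 of 4 types.

1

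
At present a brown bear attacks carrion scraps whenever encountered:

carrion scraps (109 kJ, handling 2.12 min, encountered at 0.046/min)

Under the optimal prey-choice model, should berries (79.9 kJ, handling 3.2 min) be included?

Current rate: (0.046×109)/(1 + 0.046×2.12) = 4.568 kJ/min.
berries: E/h = 79.9/3.2 = 24.97 kJ/min.
24.97 > 4.568, so adding berries raises the average — include it.

Yes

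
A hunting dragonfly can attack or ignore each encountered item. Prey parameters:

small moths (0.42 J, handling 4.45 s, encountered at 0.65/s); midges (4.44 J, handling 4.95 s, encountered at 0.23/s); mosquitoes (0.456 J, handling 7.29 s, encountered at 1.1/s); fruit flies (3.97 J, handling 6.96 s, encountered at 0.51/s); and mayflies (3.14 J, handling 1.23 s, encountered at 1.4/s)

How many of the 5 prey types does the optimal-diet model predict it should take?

Profitabilities (E/h, J/s): mayflies 2.55, midges 0.897, fruit flies 0.57, small moths 0.0944, mosquitoes 0.0626. Add prey in this order while the next type's profitability exceeds the intake rate on those already taken.
Rate on top 1: 1.615. midges: 0.897 < 1.615 → exclude; stop.
Optimal diet: mayflies — 1 of 5 types.

1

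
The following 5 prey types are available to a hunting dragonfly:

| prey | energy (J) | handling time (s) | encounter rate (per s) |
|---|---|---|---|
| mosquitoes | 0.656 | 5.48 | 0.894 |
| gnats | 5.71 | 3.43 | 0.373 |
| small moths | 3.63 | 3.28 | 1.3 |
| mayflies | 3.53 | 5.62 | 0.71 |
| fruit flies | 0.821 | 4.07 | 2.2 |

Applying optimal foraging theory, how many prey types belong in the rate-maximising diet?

Profitabilities (E/h, J/s): gnats 1.66, small moths 1.11, mayflies 0.628, fruit flies 0.202, mosquitoes 0.12. Add prey in this order while the next type's profitability exceeds the intake rate on those already taken.
Rate on top 1: 0.9344. small moths: 1.11 > 0.9344 → include.
Rate on top 2: 1.047. mayflies: 0.628 < 1.047 → exclude; stop.
Optimal diet: gnats, small moths — 2 of 5 types.

2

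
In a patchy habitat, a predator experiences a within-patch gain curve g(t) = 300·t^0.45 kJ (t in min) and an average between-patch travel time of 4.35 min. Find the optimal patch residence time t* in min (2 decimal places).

By the marginal value theorem, leave when the instantaneous gain rate g'(t) equals the habitat-wide average g(t)/(T + t).
g'(t) = 0.45·300·t^-0.55. Setting 0.45·300·t^-0.55 = 300·t^0.45/(4.35+t) gives 0.45(4.35+t) = t, so 0.55·t = 0.45×4.35.
t* = 0.45×4.35/0.55 = 3.559 min.

3.56 min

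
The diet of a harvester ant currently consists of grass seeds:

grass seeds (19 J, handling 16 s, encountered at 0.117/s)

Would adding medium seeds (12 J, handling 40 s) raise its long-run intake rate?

No

Current rate: (0.117×19)/(1 + 0.117×16) = 0.774 J/s.
medium seeds: E/h = 12/40 = 0.3 J/s.
Since 0.3 < R, time spent handling medium seeds is better spent searching.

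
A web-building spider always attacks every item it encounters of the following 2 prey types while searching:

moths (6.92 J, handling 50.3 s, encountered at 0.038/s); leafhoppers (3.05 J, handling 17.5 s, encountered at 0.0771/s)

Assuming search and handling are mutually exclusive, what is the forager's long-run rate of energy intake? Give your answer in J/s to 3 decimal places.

R = (0.038×6.92 + 0.0771×3.05) / (1 + 0.038×50.3 + 0.0771×17.5) = 0.4981/4.261 = 0.1169 J/s.

0.117 J/s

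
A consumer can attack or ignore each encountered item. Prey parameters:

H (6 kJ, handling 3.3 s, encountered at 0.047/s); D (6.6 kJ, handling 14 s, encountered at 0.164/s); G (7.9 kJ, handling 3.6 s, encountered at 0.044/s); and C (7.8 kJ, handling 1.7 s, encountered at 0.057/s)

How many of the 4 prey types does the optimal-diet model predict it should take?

3

E/h in descending order: C 4.59, G 2.19, H 1.82, D 0.471 kJ/s. The optimal diet is the largest prefix of this list for which every included type satisfies E_i/h_i > R on the types above it.
Rate on top 1: 0.4053. G: 2.19 > 0.4053 → include.
Rate on top 2: 0.6311. H: 1.82 > 0.6311 → include.
Rate on top 3: 0.7616. D: 0.471 < 0.7616 → exclude; stop.
Optimal diet: C, G, H — 3 of 4 types.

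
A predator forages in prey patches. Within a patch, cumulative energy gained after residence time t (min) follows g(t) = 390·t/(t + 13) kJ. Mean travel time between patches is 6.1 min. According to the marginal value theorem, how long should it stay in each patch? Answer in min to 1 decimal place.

8.9 min

Maximise g(t)/(T+t): set derivative to zero → g'(t)(T+t) = g(t).
g'(t) = 390·13/(t + 13)². Setting 390·13/(t+13)² = 390t/[(t+13)(6.1+t)] gives 13(6.1+t) = t(t+13), so t² = 13×6.1 = 79.3.
t* = √79.3 = 8.905 min.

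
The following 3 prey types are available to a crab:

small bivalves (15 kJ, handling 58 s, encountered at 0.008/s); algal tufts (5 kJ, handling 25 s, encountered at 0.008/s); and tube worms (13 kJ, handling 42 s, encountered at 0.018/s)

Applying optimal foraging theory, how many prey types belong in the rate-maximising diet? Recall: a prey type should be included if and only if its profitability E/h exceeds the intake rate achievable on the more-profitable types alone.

3

Rank by E/h (kJ/s): tube worms 0.31, small bivalves 0.259, algal tufts 0.2. Include each in turn until the next type's E/h falls below the running intake rate.
Rate on top 1: 0.1333. small bivalves: 0.259 > 0.1333 → include.
Rate on top 2: 0.1595. algal tufts: 0.2 > 0.1595 → include.
Optimal diet: tube worms, small bivalves, algal tufts — 3 of 3 types.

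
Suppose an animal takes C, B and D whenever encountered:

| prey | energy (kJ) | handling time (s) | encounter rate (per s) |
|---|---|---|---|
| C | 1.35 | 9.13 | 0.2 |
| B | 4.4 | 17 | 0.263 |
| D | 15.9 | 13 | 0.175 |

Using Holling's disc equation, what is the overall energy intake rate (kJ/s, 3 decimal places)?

R = Σλ_iE_i / (1 + Σλ_ih_i)
Numerator: 0.2×1.35 + 0.263×4.4 + 0.175×15.9 = 4.21
Denominator: 1 + 0.2×9.13 + 0.263×17 + 0.175×13 = 9.572
R = 4.21/9.572 = 0.4398 kJ/s

0.440 kJ/s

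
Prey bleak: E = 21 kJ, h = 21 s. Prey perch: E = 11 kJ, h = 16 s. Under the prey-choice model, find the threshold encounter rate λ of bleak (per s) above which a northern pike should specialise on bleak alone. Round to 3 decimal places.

0.105 per s

The zero-one rule: include perch iff E₂/h₂ > λE₁/(1+λh₁). Equality gives the switch point.
λE₁h₂ = E₂ + λE₂h₁ ⇒ λ = E₂/(E₁h₂ − E₂h₁) = 11/(336 − 231) = 0.1048 per s.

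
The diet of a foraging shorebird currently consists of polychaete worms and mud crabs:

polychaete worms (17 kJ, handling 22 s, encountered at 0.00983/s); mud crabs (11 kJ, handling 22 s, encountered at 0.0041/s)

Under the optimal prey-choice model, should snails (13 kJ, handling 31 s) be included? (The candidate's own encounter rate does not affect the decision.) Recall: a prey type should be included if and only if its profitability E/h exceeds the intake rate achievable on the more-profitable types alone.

Yes

Intake rate on the current diet: R = (0.00983×17 + 0.0041×11) / (1 + 0.00983×22 + 0.0041×22) = 0.2122/1.306 = 0.1624 kJ/s.
Profitability of snails: 13/31 = 0.4194 kJ/s.
Since 0.4194 > R, including snails increases the long-run rate.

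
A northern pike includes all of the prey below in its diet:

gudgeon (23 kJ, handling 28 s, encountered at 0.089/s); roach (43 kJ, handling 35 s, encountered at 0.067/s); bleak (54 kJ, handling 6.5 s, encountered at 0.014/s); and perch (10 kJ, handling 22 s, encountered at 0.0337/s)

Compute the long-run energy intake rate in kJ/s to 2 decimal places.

0.90 kJ/s

R = (0.089×23 + 0.067×43 + 0.014×54 + 0.0337×10) / (1 + 0.089×28 + 0.067×35 + 0.014×6.5 + 0.0337×22) = 6.021/6.669 = 0.9028 kJ/s.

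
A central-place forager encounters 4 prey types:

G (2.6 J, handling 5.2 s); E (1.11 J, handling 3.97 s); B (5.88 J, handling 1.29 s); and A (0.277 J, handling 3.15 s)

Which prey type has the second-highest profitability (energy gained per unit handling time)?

G

In descending order of E/h:
B: 5.88/1.29 = 4.56 J/s
G: 2.6/5.2 = 0.5 J/s
E: 1.11/3.97 = 0.28 J/s
A: 0.277/3.15 = 0.0879 J/s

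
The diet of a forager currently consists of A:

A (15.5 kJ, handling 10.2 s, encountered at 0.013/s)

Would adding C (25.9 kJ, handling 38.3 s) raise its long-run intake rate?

Yes

Intake rate on the current diet: R = (0.013×15.5) / (1 + 0.013×10.2) = 0.2015/1.133 = 0.1779 kJ/s.
C: E/h = 25.9/38.3 = 0.6762 kJ/s.
Since 0.6762 > R, including C increases the long-run rate.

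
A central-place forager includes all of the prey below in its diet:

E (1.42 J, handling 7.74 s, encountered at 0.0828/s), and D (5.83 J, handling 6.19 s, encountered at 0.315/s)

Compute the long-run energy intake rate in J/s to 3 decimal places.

0.544 J/s

Energy encountered per unit search time: 0.0828×1.42 + 0.315×5.83 = 1.954 J/s.
Handling time per unit search time: 0.0828×7.74 + 0.315×6.19 = 2.591.
Rate = 1.954/(1 + 2.591) = 0.5442 J/s.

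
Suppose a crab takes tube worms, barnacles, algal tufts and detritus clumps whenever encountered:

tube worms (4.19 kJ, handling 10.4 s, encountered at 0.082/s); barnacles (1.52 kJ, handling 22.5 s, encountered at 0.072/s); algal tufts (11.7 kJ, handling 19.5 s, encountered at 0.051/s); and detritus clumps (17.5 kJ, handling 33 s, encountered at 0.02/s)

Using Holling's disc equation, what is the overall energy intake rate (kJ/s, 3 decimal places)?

R = Σλ_iE_i / (1 + Σλ_ih_i)
Numerator: 0.082×4.19 + 0.072×1.52 + 0.051×11.7 + 0.02×17.5 = 1.4
Denominator: 1 + 0.082×10.4 + 0.072×22.5 + 0.051×19.5 + 0.02×33 = 5.127
R = 1.4/5.127 = 0.273 kJ/s

0.273 kJ/s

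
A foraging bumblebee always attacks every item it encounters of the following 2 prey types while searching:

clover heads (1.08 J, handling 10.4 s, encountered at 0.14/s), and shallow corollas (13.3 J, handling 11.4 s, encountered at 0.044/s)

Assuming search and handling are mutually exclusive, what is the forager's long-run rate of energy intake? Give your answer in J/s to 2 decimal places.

R = Σλ_iE_i / (1 + Σλ_ih_i)
Numerator: 0.14×1.08 + 0.044×13.3 = 0.7364
Denominator: 1 + 0.14×10.4 + 0.044×11.4 = 2.958
R = 0.7364/2.958 = 0.249 J/s

0.25 J/s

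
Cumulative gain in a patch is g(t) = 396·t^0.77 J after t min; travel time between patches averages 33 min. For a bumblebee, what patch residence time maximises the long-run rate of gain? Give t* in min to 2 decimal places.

Optimal t* satisfies g'(t*) = g(t*)/(T + t*).
g'(t) = 0.77·396·t^-0.23. Setting 0.77·396·t^-0.23 = 396·t^0.77/(33+t) gives 0.77(33+t) = t, so 0.23·t = 0.77×33.
t* = 0.77×33/0.23 = 110.5 min.

110.48 min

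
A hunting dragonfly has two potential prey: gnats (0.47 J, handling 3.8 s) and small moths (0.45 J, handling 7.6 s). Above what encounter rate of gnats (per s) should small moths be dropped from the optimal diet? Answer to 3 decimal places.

0.242 per s

At the threshold, the rate on gnats alone equals the profitability of small moths: λ·0.47/(1 + λ·3.8) = 0.45/7.6 = 0.05921.
Rearranging, λ(0.47 − 0.05921×3.8) = 0.05921, so λ = 0.05921/0.245 = 0.2417 per s.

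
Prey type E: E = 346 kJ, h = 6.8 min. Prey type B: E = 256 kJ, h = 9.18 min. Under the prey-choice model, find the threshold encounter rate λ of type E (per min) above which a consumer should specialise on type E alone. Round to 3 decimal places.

Drop type B once their profitability E₂/h₂ falls below the rate achievable on type E alone: E₂/h₂ = λE₁/(1 + λh₁).
Solve for λ: λE₁h₂ = E₂(1 + λh₁) → λ(E₁h₂ − E₂h₁) = E₂ → λ = E₂/(E₁h₂ − E₂h₁).
λ = 256/(346×9.18 − 256×6.8) = 256/1435 = 0.1783 per min.

0.178 per min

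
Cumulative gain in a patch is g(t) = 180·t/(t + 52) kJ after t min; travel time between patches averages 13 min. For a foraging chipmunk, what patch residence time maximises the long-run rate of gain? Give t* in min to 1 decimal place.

26.0 min

Maximise g(t)/(T+t): set derivative to zero → g'(t)(T+t) = g(t).
g'(t) = 180·52/(t + 52)². Setting 180·52/(t+52)² = 180t/[(t+52)(13+t)] gives 52(13+t) = t(t+52), so t² = 52×13 = 676.
t* = √676 = 26 min.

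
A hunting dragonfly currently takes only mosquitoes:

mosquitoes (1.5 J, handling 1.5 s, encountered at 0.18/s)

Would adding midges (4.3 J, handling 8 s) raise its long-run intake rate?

Intake rate on the current diet: R = (0.18×1.5) / (1 + 0.18×1.5) = 0.27/1.27 = 0.2126 J/s.
midges: E/h = 4.3/8 = 0.5375 J/s.
Since 0.5375 > R, including midges increases the long-run rate.

Yes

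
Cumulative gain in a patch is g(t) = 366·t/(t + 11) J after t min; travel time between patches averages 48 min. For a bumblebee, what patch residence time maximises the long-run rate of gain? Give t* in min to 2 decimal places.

22.98 min

Maximise g(t)/(T+t): set derivative to zero → g'(t)(T+t) = g(t).
g'(t) = 366·11/(t + 11)². Setting 366·11/(t+11)² = 366t/[(t+11)(48+t)] gives 11(48+t) = t(t+11), so t² = 11×48 = 528.
t* = √528 = 22.98 min.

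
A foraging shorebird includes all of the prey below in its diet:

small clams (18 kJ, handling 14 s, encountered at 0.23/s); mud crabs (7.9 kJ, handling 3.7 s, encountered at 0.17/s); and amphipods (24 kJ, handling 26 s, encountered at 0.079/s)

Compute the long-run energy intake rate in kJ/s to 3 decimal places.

1.069 kJ/s

R = Σλ_iE_i / (1 + Σλ_ih_i)
Numerator: 0.23×18 + 0.17×7.9 + 0.079×24 = 7.379
Denominator: 1 + 0.23×14 + 0.17×3.7 + 0.079×26 = 6.903
R = 7.379/6.903 = 1.069 kJ/s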